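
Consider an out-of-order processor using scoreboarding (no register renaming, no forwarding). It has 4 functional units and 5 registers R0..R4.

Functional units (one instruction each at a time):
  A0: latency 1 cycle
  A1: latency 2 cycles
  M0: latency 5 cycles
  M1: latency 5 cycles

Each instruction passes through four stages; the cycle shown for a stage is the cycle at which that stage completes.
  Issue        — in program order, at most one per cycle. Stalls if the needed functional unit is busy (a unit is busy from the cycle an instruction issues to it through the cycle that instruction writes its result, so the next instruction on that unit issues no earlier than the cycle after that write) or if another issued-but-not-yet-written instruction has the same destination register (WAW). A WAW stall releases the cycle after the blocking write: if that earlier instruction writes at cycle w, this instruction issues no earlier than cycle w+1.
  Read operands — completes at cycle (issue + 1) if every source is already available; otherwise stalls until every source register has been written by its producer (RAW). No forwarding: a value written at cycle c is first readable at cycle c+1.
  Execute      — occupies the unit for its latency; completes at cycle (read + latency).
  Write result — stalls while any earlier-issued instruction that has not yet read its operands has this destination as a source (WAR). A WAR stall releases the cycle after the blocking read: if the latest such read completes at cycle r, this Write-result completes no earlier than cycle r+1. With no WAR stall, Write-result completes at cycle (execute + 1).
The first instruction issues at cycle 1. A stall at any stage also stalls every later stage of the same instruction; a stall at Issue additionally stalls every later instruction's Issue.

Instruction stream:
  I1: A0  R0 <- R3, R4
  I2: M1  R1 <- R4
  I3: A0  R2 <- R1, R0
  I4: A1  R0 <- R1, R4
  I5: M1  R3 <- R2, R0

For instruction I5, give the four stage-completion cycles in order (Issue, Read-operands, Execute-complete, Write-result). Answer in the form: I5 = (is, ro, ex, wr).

[1] issue I1 (A0)
[2] I1 read-ops · issue I2 (M1)
[3] I1 finished on A0 · I2 read-ops
[4] I1→R0
[5] issue I3 (A0)
[6] issue I4 (A1)
[8] I2 finished on M1
[9] I2→R1
[10] I3 read-ops · I4 read-ops · issue I5 (M1)
[11] I3 finished on A0
[12] I3→R2 · I4 finished on A1
[13] I4→R0
[14] I5 read-ops
[19] I5 finished on M1
[20] I5→R3

I5 = (10, 14, 19, 20)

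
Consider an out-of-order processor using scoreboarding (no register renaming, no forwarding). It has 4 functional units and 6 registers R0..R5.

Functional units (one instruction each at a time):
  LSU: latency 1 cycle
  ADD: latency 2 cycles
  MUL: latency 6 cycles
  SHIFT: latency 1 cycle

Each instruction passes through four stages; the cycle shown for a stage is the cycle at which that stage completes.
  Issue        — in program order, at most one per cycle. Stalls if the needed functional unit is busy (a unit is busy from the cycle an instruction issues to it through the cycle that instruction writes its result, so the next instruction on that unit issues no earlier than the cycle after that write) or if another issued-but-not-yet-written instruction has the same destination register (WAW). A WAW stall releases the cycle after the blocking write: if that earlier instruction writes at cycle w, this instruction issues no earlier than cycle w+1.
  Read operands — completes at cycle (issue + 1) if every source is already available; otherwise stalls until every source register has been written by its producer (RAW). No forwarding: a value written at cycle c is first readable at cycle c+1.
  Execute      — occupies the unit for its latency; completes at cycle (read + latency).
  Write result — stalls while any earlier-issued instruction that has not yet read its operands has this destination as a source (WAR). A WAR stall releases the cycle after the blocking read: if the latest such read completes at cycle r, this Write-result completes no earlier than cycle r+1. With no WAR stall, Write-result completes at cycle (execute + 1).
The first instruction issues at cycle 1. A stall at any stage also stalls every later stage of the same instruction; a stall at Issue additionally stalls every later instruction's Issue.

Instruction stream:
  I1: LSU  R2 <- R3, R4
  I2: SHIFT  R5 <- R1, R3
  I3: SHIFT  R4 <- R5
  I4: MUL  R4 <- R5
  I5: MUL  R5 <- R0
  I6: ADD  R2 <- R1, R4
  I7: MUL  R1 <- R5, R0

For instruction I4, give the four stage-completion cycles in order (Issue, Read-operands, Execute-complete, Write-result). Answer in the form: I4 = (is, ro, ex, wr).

I1: IS=1 RO=2 EX=3 WR=4
I2: IS=2 RO=3 EX=4 WR=5
I3: IS=6 RO=7 EX=8 WR=9  [struct: SHIFT busy until I2 writes@5]
I4: IS=10 RO=11 EX=17 WR=18  [WAW R4: wait I3 write@9]
I5: IS=19 RO=20 EX=26 WR=27  [struct: MUL busy until I4 writes@18]
I6: IS=20 RO=21 EX=23 WR=24
I7: IS=28 RO=29 EX=35 WR=36  [struct: MUL busy until I5 writes@27]

I4 = (10, 11, 17, 18)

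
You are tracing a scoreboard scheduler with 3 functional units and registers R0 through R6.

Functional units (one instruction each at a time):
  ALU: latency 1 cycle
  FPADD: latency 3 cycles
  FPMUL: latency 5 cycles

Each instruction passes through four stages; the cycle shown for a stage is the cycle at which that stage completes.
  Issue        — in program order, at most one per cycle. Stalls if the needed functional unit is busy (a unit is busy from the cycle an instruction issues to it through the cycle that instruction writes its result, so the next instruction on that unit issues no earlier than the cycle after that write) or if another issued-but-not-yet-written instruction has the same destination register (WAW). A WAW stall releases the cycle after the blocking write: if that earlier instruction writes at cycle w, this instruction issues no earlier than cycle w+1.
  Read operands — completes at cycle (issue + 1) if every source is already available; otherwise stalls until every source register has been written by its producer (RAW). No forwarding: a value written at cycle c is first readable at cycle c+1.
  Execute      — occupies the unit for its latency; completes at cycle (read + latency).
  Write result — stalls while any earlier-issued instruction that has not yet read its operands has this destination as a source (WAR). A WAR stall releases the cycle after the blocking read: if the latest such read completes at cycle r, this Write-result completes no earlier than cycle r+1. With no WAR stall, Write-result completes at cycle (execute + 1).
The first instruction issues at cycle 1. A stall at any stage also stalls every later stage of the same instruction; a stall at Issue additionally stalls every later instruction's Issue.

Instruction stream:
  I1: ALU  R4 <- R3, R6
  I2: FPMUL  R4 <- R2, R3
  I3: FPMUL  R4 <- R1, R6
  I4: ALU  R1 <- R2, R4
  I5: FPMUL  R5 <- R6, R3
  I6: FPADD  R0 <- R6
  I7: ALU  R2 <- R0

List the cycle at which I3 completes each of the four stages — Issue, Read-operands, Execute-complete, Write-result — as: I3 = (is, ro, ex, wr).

1) issue 1, read 2, done 3, write 4
2) issue 5, read 6, done 11, write 12  <WAW R4: wait I1 write@4>
3) issue 13, read 14, done 19, write 20  <struct: FPMUL busy until I2 writes@12>
4) issue 14, read 21, done 22, write 23  <RAW R4: wait I3 write@20>
5) issue 21, read 22, done 27, write 28  <struct: FPMUL busy until I3 writes@20>
6) issue 22, read 23, done 26, write 27
7) issue 24, read 28, done 29, write 30  <struct: ALU busy until I4 writes@23 / RAW R0: wait I6 write@27>

I3 = (13, 14, 19, 20)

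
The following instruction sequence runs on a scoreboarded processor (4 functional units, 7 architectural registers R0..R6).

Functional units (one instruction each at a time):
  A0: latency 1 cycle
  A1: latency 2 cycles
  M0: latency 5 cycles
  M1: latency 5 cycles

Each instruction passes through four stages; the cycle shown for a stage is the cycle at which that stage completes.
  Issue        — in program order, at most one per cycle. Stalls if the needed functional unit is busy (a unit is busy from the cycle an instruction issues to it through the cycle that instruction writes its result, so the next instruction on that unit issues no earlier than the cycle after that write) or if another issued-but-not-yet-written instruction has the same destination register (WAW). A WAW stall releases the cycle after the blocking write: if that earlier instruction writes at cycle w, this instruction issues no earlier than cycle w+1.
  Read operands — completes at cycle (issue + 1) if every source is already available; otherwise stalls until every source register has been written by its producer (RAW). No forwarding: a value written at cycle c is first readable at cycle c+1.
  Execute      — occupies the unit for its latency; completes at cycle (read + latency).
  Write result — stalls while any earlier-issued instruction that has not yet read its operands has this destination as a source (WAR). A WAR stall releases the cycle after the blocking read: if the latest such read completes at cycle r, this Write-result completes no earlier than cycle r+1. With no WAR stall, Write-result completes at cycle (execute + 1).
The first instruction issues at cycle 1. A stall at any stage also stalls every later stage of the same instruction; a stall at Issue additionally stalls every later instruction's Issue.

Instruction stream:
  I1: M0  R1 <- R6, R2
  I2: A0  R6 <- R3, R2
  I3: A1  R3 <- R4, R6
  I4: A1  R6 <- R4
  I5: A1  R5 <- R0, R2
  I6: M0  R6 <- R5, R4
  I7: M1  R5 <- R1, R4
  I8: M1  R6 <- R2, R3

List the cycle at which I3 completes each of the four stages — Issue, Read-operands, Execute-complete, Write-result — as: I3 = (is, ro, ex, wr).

c1: issue I1 (M0)
c2: I1 read-ops · issue I2 (A0)
c3: I2 read-ops · issue I3 (A1)
c4: I2 finished on A0
c5: I2→R6
c6: I3 read-ops
c7: I1 finished on M0
c8: I1→R1 · I3 finished on A1
c9: I3→R3
c10: issue I4 (A1)
c11: I4 read-ops
c13: I4 finished on A1
c14: I4→R6
c15: issue I5 (A1)
c16: I5 read-ops · issue I6 (M0)
c18: I5 finished on A1
c19: I5→R5
c20: I6 read-ops · issue I7 (M1)
c21: I7 read-ops
c25: I6 finished on M0
c26: I6→R6 · I7 finished on M1
c27: I7→R5
c28: issue I8 (M1)
c29: I8 read-ops
c34: I8 finished on M1
c35: I8→R6

I3 = (3, 6, 8, 9)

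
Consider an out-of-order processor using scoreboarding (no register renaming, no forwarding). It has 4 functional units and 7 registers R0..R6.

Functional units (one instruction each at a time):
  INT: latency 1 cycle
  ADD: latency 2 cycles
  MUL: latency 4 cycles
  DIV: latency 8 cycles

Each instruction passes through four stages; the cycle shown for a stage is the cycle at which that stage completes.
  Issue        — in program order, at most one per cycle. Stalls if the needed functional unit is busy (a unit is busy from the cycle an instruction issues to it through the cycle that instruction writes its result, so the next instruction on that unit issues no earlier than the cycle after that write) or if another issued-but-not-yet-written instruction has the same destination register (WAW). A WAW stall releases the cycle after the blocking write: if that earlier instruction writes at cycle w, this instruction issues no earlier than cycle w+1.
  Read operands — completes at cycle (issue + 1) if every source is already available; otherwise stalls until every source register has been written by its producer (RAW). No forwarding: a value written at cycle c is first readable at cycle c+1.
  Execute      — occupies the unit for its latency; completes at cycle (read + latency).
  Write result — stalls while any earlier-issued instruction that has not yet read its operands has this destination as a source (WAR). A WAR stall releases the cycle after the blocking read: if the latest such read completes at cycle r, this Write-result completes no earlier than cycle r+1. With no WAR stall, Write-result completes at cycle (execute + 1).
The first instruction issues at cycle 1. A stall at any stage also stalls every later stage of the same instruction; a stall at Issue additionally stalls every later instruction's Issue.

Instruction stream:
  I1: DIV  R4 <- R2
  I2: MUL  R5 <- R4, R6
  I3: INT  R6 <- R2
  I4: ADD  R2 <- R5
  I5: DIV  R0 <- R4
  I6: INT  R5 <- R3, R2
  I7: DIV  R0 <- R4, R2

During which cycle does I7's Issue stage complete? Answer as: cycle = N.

cycle 1: I1→DIV
cycle 2: I1 RO; I2→MUL
cycle 3: I3→INT
cycle 4: I3 RO; I4→ADD
cycle 5: I3 EX
cycle 10: I1 EX
cycle 11: I1 WR R4
cycle 12: I2 RO; I5→DIV
cycle 13: I3 WR R6; I5 RO
cycle 16: I2 EX
cycle 17: I2 WR R5
cycle 18: I4 RO; I6→INT
cycle 20: I4 EX
cycle 21: I4 WR R2; I5 EX
cycle 22: I5 WR R0; I6 RO
cycle 23: I6 EX; I7→DIV
cycle 24: I6 WR R5; I7 RO
cycle 32: I7 EX
cycle 33: I7 WR R0

cycle = 23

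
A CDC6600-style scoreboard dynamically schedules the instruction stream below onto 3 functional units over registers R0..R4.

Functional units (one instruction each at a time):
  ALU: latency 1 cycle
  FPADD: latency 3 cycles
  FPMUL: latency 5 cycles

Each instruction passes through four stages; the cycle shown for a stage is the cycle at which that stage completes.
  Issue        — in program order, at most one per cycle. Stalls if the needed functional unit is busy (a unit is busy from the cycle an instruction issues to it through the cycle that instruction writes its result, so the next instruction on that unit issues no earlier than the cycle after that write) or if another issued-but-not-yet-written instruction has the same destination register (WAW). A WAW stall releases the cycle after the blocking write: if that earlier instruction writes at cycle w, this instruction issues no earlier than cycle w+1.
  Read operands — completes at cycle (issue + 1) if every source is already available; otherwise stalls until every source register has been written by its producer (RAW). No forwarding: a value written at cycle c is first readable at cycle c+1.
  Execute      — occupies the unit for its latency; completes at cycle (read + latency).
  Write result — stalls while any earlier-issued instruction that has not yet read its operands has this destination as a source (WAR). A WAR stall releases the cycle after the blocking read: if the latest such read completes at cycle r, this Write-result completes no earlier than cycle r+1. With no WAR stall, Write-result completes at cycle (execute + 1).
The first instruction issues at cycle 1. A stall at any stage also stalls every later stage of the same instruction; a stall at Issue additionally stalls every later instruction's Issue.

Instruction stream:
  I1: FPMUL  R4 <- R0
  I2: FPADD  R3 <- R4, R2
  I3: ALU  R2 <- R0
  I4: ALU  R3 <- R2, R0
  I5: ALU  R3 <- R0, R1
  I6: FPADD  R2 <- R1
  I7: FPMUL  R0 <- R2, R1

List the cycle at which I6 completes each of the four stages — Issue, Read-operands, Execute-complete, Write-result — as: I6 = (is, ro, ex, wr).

I6 = (19, 20, 23, 24)

[I1] 1/2/7/8
[I2] 2/9/12/13  (RAW R4: wait I1 write@8)
[I3] 3/4/5/10  (WAR R2: wait I2 read@9)
[I4] 14/15/16/17  (WAW R3: wait I2 write@13)
[I5] 18/19/20/21  (struct: ALU busy until I4 writes@17)
[I6] 19/20/23/24
[I7] 20/25/30/31  (RAW R2: wait I6 write@24)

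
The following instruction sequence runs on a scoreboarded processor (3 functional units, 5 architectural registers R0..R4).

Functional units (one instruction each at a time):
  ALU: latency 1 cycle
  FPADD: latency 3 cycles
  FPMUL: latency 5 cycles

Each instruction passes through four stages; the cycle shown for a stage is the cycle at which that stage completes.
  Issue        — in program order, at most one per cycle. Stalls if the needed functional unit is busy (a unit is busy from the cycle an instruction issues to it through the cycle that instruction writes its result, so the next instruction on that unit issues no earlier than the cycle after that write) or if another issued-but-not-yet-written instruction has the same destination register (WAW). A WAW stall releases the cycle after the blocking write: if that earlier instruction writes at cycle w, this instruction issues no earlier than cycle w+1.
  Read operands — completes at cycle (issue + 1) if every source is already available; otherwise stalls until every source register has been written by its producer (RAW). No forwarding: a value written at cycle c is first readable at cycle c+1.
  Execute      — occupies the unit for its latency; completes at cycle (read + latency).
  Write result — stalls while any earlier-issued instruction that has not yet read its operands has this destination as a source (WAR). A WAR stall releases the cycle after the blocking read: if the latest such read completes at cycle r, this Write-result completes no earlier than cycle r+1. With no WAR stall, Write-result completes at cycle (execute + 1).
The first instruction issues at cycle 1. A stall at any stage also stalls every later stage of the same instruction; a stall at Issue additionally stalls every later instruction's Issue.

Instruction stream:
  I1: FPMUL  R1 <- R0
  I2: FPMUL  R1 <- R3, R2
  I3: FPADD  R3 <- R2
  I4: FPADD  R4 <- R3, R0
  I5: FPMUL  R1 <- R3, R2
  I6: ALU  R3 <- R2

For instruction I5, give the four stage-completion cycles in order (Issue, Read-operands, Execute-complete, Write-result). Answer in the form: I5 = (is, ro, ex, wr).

c1: I1 dispatched to FPMUL
c2: I1 operands ready
c7: I1 complete
c8: R1←I1
c9: I2 dispatched to FPMUL
c10: I2 operands ready · I3 dispatched to FPADD
c11: I3 operands ready
c14: I3 complete
c15: I2 complete · R3←I3
c16: R1←I2 · I4 dispatched to FPADD
c17: I4 operands ready · I5 dispatched to FPMUL
c18: I5 operands ready · I6 dispatched to ALU
c19: I6 operands ready
c20: I4 complete · I6 complete
c21: R4←I4 · R3←I6
c23: I5 complete
c24: R1←I5

I5 = (17, 18, 23, 24)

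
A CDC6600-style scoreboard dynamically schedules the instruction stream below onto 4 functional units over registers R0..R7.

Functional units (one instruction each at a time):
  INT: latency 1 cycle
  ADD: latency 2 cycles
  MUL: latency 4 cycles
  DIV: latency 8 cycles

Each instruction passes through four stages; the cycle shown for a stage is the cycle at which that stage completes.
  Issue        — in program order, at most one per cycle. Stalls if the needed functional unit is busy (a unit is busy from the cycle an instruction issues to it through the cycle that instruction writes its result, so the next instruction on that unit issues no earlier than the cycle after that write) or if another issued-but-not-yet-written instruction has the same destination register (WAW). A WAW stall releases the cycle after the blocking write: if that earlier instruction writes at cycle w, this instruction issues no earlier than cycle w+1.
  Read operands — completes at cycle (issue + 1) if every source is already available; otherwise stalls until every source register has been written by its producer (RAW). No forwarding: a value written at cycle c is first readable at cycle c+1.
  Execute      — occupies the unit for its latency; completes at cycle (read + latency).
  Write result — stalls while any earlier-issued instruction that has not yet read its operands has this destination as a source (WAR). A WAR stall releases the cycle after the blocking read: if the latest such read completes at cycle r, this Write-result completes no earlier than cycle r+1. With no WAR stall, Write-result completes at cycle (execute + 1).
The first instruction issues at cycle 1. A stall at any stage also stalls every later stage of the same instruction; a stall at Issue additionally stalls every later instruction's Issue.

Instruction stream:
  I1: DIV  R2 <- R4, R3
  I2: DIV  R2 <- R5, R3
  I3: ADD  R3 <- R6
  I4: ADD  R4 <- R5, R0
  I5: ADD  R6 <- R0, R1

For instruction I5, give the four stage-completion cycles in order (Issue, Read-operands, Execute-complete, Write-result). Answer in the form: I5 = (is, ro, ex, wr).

cycle 1: issue I1 (DIV)
cycle 2: I1 read-ops
cycle 10: I1 finished on DIV
cycle 11: I1→R2
cycle 12: issue I2 (DIV)
cycle 13: I2 read-ops · issue I3 (ADD)
cycle 14: I3 read-ops
cycle 16: I3 finished on ADD
cycle 17: I3→R3
cycle 18: issue I4 (ADD)
cycle 19: I4 read-ops
cycle 21: I2 finished on DIV · I4 finished on ADD
cycle 22: I2→R2 · I4→R4
cycle 23: issue I5 (ADD)
cycle 24: I5 read-ops
cycle 26: I5 finished on ADD
cycle 27: I5→R6

I5 = (23, 24, 26, 27)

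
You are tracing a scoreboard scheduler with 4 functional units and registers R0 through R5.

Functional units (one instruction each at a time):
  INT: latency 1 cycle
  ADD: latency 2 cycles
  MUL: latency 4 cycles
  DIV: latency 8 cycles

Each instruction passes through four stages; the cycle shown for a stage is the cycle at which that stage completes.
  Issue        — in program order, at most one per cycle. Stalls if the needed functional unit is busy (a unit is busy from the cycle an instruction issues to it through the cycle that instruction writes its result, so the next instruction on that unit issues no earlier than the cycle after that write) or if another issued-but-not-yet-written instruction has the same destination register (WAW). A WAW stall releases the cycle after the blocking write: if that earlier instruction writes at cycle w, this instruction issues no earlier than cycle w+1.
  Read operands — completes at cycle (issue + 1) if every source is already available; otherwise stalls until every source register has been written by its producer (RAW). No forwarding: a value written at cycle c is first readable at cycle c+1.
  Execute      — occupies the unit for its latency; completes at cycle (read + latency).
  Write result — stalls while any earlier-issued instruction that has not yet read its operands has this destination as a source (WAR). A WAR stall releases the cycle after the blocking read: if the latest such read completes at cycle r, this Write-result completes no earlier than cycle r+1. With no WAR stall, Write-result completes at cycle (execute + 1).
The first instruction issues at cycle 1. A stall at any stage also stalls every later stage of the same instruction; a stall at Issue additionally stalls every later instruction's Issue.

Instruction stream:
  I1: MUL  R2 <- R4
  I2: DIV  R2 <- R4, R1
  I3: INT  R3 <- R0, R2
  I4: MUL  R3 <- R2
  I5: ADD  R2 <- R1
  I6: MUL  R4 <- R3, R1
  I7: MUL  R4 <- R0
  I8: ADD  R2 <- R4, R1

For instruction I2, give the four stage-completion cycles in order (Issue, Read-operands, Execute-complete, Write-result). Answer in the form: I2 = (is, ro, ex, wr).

c1: I1 dispatched to MUL
c2: I1 operands ready
c6: I1 complete
c7: R2←I1
c8: I2 dispatched to DIV
c9: I2 operands ready · I3 dispatched to INT
c17: I2 complete
c18: R2←I2
c19: I3 operands ready
c20: I3 complete
c21: R3←I3
c22: I4 dispatched to MUL
c23: I4 operands ready · I5 dispatched to ADD
c24: I5 operands ready
c26: I5 complete
c27: I4 complete · R2←I5
c28: R3←I4
c29: I6 dispatched to MUL
c30: I6 operands ready
c34: I6 complete
c35: R4←I6
c36: I7 dispatched to MUL
c37: I7 operands ready · I8 dispatched to ADD
c41: I7 complete
c42: R4←I7
c43: I8 operands ready
c45: I8 complete
c46: R2←I8

I2 = (8, 9, 17, 18)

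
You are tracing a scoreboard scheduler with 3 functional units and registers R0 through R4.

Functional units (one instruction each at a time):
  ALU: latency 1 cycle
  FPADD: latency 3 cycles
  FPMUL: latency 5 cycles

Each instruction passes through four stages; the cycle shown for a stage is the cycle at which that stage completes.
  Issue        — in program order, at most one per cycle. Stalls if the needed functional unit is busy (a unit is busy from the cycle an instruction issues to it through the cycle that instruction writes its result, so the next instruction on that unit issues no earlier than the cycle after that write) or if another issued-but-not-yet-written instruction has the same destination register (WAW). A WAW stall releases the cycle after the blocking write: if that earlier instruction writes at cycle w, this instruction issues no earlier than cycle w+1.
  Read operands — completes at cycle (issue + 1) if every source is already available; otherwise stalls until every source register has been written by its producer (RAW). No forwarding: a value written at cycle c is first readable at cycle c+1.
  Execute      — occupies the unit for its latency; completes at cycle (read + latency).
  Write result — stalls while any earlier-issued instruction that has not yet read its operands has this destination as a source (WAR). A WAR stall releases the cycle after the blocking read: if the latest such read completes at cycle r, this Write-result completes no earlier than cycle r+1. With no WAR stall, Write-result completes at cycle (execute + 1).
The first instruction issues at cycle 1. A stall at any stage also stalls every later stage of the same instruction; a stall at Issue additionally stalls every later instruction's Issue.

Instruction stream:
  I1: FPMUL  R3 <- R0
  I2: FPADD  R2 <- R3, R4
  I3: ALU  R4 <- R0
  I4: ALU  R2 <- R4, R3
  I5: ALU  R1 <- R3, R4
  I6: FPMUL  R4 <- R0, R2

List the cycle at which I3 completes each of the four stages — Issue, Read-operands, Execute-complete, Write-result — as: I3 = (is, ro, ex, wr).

I3 = (3, 4, 5, 10)

[1] I1→FPMUL
[2] I1 RO · I2→FPADD
[3] I3→ALU
[4] I3 RO
[5] I3 EX
[7] I1 EX
[8] I1 WR R3
[9] I2 RO
[10] I3 WR R4
[12] I2 EX
[13] I2 WR R2
[14] I4→ALU
[15] I4 RO
[16] I4 EX
[17] I4 WR R2
[18] I5→ALU
[19] I5 RO · I6→FPMUL
[20] I5 EX · I6 RO
[21] I5 WR R1
[25] I6 EX
[26] I6 WR R4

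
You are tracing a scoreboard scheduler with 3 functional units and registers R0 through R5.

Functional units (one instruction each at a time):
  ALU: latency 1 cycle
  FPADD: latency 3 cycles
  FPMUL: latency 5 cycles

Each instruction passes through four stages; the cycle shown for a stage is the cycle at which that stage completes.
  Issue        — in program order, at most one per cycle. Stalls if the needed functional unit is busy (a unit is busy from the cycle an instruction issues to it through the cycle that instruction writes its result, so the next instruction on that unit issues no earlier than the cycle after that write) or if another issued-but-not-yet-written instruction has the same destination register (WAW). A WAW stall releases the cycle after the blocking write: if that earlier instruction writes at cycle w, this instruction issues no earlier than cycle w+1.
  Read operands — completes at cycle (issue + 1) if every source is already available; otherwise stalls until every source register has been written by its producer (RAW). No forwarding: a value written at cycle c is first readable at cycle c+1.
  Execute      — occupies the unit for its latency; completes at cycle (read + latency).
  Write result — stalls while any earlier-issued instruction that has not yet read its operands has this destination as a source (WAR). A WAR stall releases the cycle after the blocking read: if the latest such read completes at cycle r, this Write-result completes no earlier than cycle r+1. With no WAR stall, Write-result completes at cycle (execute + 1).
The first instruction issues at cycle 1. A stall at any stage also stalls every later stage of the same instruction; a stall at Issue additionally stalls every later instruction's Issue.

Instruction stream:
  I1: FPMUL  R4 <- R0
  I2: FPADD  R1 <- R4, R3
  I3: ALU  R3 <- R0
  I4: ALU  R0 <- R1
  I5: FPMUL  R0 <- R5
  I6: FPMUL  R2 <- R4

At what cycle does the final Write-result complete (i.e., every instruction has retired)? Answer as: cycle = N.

cycle = 32

[1] issue I1 (FPMUL)
[2] I1 read-ops, issue I2 (FPADD)
[3] issue I3 (ALU)
[4] I3 read-ops
[5] I3 finished on ALU
[7] I1 finished on FPMUL
[8] I1→R4
[9] I2 read-ops
[10] I3→R3
[11] issue I4 (ALU)
[12] I2 finished on FPADD
[13] I2→R1
[14] I4 read-ops
[15] I4 finished on ALU
[16] I4→R0
[17] issue I5 (FPMUL)
[18] I5 read-ops
[23] I5 finished on FPMUL
[24] I5→R0
[25] issue I6 (FPMUL)
[26] I6 read-ops
[31] I6 finished on FPMUL
[32] I6→R2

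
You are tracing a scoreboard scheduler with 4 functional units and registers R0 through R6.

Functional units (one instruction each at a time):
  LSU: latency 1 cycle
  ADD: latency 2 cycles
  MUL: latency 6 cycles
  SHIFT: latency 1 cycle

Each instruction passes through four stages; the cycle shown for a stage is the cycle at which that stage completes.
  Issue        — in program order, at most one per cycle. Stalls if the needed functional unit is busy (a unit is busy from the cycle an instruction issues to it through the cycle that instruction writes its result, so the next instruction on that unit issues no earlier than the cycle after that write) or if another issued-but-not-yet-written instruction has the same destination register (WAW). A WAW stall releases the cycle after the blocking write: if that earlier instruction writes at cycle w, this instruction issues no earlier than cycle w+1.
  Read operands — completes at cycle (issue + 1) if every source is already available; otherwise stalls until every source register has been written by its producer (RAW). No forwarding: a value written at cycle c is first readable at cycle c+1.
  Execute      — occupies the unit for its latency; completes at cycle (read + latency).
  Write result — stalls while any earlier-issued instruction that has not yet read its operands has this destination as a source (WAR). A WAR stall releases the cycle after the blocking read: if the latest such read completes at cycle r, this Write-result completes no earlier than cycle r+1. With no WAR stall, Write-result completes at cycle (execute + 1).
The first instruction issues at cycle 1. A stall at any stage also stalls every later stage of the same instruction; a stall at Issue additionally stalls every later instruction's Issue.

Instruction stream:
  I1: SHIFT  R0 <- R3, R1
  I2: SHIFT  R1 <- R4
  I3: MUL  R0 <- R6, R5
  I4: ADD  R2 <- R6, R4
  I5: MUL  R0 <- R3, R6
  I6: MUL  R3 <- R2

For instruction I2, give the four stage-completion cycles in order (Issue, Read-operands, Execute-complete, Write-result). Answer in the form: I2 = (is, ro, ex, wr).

I2 = (5, 6, 7, 8)

c1: issue I1 (SHIFT)
c2: I1 read-ops
c3: I1 finished on SHIFT
c4: I1→R0
c5: issue I2 (SHIFT)
c6: I2 read-ops; issue I3 (MUL)
c7: I2 finished on SHIFT; I3 read-ops; issue I4 (ADD)
c8: I2→R1; I4 read-ops
c10: I4 finished on ADD
c11: I4→R2
c13: I3 finished on MUL
c14: I3→R0
c15: issue I5 (MUL)
c16: I5 read-ops
c22: I5 finished on MUL
c23: I5→R0
c24: issue I6 (MUL)
c25: I6 read-ops
c31: I6 finished on MUL
c32: I6→R3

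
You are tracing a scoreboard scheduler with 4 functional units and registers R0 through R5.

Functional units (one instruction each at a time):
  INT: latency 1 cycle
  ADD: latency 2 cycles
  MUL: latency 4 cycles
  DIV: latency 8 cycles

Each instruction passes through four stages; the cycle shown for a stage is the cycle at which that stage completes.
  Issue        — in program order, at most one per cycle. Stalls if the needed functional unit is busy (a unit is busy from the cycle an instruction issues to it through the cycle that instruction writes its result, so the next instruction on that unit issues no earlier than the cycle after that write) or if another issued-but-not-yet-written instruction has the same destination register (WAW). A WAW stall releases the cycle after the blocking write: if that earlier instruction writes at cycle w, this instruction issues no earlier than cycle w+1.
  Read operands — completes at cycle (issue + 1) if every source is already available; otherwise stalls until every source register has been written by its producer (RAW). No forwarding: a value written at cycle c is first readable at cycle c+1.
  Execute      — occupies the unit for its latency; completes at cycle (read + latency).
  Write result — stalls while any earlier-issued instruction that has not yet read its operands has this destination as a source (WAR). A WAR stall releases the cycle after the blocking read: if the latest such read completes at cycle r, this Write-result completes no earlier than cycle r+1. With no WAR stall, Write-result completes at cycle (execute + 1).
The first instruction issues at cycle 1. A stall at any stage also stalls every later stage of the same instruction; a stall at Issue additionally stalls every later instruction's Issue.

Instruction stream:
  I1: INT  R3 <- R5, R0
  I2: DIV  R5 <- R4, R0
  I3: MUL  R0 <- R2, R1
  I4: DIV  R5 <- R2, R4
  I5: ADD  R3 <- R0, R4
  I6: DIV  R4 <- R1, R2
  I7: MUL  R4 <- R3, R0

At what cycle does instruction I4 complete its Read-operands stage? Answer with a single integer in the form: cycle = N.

c1: issue I1 (INT)
c2: I1 read-ops, issue I2 (DIV)
c3: I1 finished on INT, I2 read-ops, issue I3 (MUL)
c4: I1→R3, I3 read-ops
c8: I3 finished on MUL
c9: I3→R0
c11: I2 finished on DIV
c12: I2→R5
c13: issue I4 (DIV)
c14: I4 read-ops, issue I5 (ADD)
c15: I5 read-ops
c17: I5 finished on ADD
c18: I5→R3
c22: I4 finished on DIV
c23: I4→R5
c24: issue I6 (DIV)
c25: I6 read-ops
c33: I6 finished on DIV
c34: I6→R4
c35: issue I7 (MUL)
c36: I7 read-ops
c40: I7 finished on MUL
c41: I7→R4

cycle = 14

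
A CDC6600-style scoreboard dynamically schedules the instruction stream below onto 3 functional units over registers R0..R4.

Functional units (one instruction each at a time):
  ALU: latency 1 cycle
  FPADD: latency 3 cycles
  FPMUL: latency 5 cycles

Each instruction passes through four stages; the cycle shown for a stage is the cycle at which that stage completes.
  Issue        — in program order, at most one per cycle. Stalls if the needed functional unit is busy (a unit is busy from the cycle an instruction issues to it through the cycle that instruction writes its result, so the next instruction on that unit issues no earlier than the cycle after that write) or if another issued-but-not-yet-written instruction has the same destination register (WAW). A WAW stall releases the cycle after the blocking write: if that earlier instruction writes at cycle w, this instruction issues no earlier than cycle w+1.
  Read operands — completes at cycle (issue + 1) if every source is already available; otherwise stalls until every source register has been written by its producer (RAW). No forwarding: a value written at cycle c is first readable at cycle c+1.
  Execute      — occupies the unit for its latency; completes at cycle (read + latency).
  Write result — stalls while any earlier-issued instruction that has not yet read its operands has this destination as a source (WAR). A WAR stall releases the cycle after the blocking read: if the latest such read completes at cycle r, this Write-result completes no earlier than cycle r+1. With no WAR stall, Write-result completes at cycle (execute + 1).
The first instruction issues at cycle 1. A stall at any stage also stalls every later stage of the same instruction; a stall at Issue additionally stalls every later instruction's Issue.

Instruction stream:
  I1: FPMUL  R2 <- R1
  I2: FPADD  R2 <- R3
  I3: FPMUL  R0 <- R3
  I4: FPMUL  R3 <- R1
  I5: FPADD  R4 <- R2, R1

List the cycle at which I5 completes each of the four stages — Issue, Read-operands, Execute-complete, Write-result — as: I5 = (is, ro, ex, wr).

I5 = (19, 20, 23, 24)

[1] I1 dispatched to FPMUL
[2] I1 operands ready
[7] I1 complete
[8] R2←I1
[9] I2 dispatched to FPADD
[10] I2 operands ready, I3 dispatched to FPMUL
[11] I3 operands ready
[13] I2 complete
[14] R2←I2
[16] I3 complete
[17] R0←I3
[18] I4 dispatched to FPMUL
[19] I4 operands ready, I5 dispatched to FPADD
[20] I5 operands ready
[23] I5 complete
[24] I4 complete, R4←I5
[25] R3←I4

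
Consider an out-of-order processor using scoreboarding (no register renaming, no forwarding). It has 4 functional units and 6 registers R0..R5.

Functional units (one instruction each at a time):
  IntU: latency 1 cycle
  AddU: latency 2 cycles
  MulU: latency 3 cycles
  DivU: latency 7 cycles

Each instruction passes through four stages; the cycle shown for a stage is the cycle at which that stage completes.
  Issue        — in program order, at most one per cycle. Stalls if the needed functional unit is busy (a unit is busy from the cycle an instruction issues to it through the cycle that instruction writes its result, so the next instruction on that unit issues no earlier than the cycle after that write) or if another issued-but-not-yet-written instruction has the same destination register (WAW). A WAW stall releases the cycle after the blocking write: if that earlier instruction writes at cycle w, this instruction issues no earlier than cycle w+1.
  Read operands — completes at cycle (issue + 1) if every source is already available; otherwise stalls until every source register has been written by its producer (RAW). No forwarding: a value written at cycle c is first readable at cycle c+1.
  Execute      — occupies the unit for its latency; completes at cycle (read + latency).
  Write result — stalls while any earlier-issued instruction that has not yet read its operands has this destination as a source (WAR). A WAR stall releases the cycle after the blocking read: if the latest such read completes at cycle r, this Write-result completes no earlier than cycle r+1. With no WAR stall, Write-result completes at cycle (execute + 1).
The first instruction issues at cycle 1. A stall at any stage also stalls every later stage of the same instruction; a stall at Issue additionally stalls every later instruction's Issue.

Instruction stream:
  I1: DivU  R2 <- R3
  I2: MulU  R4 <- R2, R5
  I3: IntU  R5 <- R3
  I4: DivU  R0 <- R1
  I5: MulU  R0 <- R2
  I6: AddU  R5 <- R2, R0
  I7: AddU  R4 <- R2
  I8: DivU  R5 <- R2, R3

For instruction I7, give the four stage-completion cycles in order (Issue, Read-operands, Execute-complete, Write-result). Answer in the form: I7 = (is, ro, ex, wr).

I7 = (31, 32, 34, 35)

cycle 1: I1→DivU
cycle 2: I1 RO · I2→MulU
cycle 3: I3→IntU
cycle 4: I3 RO
cycle 5: I3 EX
cycle 9: I1 EX
cycle 10: I1 WR R2
cycle 11: I2 RO · I4→DivU
cycle 12: I3 WR R5 · I4 RO
cycle 14: I2 EX
cycle 15: I2 WR R4
cycle 19: I4 EX
cycle 20: I4 WR R0
cycle 21: I5→MulU
cycle 22: I5 RO · I6→AddU
cycle 25: I5 EX
cycle 26: I5 WR R0
cycle 27: I6 RO
cycle 29: I6 EX
cycle 30: I6 WR R5
cycle 31: I7→AddU
cycle 32: I7 RO · I8→DivU
cycle 33: I8 RO
cycle 34: I7 EX
cycle 35: I7 WR R4
cycle 40: I8 EX
cycle 41: I8 WR R5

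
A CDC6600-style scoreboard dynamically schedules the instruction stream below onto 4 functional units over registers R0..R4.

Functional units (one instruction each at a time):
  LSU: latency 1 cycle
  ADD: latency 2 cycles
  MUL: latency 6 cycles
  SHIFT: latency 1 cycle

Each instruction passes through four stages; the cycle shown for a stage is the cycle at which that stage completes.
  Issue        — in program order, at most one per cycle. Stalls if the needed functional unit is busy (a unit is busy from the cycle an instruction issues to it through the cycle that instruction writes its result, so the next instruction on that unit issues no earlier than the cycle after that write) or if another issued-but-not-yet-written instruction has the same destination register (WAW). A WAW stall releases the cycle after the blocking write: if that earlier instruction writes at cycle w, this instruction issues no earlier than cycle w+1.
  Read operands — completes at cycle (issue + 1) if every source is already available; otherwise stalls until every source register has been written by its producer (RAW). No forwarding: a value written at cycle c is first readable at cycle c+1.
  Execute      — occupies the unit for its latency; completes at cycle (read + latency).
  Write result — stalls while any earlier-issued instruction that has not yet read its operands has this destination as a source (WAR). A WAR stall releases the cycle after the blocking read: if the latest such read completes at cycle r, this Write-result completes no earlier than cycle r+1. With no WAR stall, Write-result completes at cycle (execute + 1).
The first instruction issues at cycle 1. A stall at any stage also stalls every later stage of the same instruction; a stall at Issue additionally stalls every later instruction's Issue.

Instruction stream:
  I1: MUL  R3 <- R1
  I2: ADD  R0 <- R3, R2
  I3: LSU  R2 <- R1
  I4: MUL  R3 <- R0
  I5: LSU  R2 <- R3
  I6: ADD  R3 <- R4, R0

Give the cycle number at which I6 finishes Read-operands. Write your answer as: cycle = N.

[I1] 1/2/8/9
[I2] 2/10/12/13  (RAW R3: wait I1 write@9)
[I3] 3/4/5/11  (WAR R2: wait I2 read@10)
[I4] 10/14/20/21  (struct: MUL busy until I1 writes@9; RAW R0: wait I2 write@13)
[I5] 12/22/23/24  (struct: LSU busy until I3 writes@11; RAW R3: wait I4 write@21)
[I6] 22/23/25/26  (WAW R3: wait I4 write@21)

cycle = 23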